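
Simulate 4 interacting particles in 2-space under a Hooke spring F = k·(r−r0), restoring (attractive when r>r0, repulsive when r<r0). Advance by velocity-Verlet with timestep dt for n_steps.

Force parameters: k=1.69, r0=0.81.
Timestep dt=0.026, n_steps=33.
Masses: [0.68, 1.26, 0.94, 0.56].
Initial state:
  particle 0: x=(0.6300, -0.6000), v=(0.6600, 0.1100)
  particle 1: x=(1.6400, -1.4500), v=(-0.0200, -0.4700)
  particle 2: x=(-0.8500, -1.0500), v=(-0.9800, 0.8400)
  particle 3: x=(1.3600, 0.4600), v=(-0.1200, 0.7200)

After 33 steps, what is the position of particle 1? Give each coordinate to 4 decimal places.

step 0: x0=(0.6300, -0.6000) x1=(1.6400, -1.4500) x2=(-0.8500, -1.0500) x3=(1.3600, 0.4600)
step 1: x0=(0.6471, -0.5973) x1=(1.6385, -1.4614) x2=(-0.8731, -1.0276) x3=(1.3552, 0.4761)
step 2: x0=(0.6641, -0.5948) x1=(1.6349, -1.4713) x2=(-0.8913, -1.0039) x3=(1.3470, 0.4870)
step 3: x0=(0.6808, -0.5925) x1=(1.6292, -1.4795) x2=(-0.9046, -0.9792) x3=(1.3355, 0.4925)
step 4: x0=(0.6971, -0.5905) x1=(1.6215, -1.4860) x2=(-0.9129, -0.9534) x3=(1.3206, 0.4928)
step 5: x0=(0.7131, -0.5887) x1=(1.6118, -1.4909) x2=(-0.9161, -0.9266) x3=(1.3026, 0.4878)
step 6: x0=(0.7285, -0.5871) x1=(1.6000, -1.4940) x2=(-0.9144, -0.8988) x3=(1.2813, 0.4777)
step 7: x0=(0.7433, -0.5858) x1=(1.5862, -1.4953) x2=(-0.9078, -0.8702) x3=(1.2570, 0.4625)
step 8: x0=(0.7574, -0.5847) x1=(1.5704, -1.4950) x2=(-0.8962, -0.8409) x3=(1.2297, 0.4425)
step 9: x0=(0.7708, -0.5838) x1=(1.5526, -1.4929) x2=(-0.8798, -0.8109) x3=(1.1997, 0.4178)
step 10: x0=(0.7834, -0.5832) x1=(1.5329, -1.4892) x2=(-0.8587, -0.7803) x3=(1.1670, 0.3887)
step 11: x0=(0.7950, -0.5829) x1=(1.5114, -1.4838) x2=(-0.8330, -0.7492) x3=(1.1319, 0.3553)
step 12: x0=(0.8058, -0.5829) x1=(1.4880, -1.4767) x2=(-0.8028, -0.7178) x3=(1.0945, 0.3180)
step 13: x0=(0.8156, -0.5832) x1=(1.4629, -1.4681) x2=(-0.7684, -0.6861) x3=(1.0551, 0.2770)
step 14: x0=(0.8245, -0.5838) x1=(1.4361, -1.4579) x2=(-0.7299, -0.6543) x3=(1.0138, 0.2328)
step 15: x0=(0.8323, -0.5848) x1=(1.4077, -1.4462) x2=(-0.6876, -0.6224) x3=(0.9709, 0.1856)
step 16: x0=(0.8392, -0.5862) x1=(1.3778, -1.4331) x2=(-0.6416, -0.5906) x3=(0.9266, 0.1358)
step 17: x0=(0.8451, -0.5880) x1=(1.3464, -1.4186) x2=(-0.5923, -0.5590) x3=(0.8810, 0.0837)
step 18: x0=(0.8500, -0.5902) x1=(1.3136, -1.4029) x2=(-0.5398, -0.5277) x3=(0.8345, 0.0298)
step 19: x0=(0.8541, -0.5929) x1=(1.2796, -1.3860) x2=(-0.4846, -0.4967) x3=(0.7871, -0.0256)
step 20: x0=(0.8574, -0.5961) x1=(1.2444, -1.3680) x2=(-0.4267, -0.4661) x3=(0.7390, -0.0821)
step 21: x0=(0.8601, -0.5997) x1=(1.2081, -1.3490) x2=(-0.3667, -0.4361) x3=(0.6905, -0.1394)
step 22: x0=(0.8623, -0.6038) x1=(1.1708, -1.3292) x2=(-0.3048, -0.4067) x3=(0.6415, -0.1972)
step 23: x0=(0.8640, -0.6082) x1=(1.1327, -1.3085) x2=(-0.2412, -0.3780) x3=(0.5923, -0.2553)
step 24: x0=(0.8657, -0.6129) x1=(1.0937, -1.2872) x2=(-0.1764, -0.3498) x3=(0.5429, -0.3134)
step 25: x0=(0.8672, -0.6178) x1=(1.0542, -1.2652) x2=(-0.1106, -0.3223) x3=(0.4934, -0.3716)
step 26: x0=(0.8689, -0.6227) x1=(1.0140, -1.2428) x2=(-0.0442, -0.2954) x3=(0.4440, -0.4298)
step 27: x0=(0.8708, -0.6274) x1=(0.9734, -1.2201) x2=(0.0226, -0.2690) x3=(0.3948, -0.4883)
step 28: x0=(0.8730, -0.6319) x1=(0.9323, -1.1971) x2=(0.0896, -0.2428) x3=(0.3458, -0.5471)
step 29: x0=(0.8755, -0.6360) x1=(0.8910, -1.1740) x2=(0.1567, -0.2167) x3=(0.2969, -0.6066)
step 30: x0=(0.8783, -0.6396) x1=(0.8495, -1.1508) x2=(0.2239, -0.1906) x3=(0.2477, -0.6668)
step 31: x0=(0.8815, -0.6428) x1=(0.8078, -1.1277) x2=(0.2914, -0.1644) x3=(0.1982, -0.7277)
step 32: x0=(0.8850, -0.6454) x1=(0.7660, -1.1047) x2=(0.3590, -0.1381) x3=(0.1483, -0.7890)
step 33: x0=(0.8888, -0.6476) x1=(0.7242, -1.0818) x2=(0.4267, -0.1119) x3=(0.0979, -0.8504)

(0.7242, -1.0818)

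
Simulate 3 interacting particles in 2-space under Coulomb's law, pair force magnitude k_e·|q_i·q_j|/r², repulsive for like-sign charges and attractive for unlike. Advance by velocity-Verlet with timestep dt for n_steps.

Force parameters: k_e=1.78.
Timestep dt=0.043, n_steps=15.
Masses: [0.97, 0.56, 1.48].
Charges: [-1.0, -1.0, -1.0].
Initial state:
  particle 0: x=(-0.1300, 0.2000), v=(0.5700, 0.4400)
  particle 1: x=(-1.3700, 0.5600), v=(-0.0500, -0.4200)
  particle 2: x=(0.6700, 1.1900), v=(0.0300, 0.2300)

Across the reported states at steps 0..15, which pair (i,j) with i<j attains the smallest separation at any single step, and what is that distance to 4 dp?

step 0: x0=(-0.1300, 0.2000) x1=(-1.3700, 0.5600) x2=(0.6700, 1.1900)
step 1: x0=(-0.1052, 0.2178) x1=(-1.3745, 0.5422) x2=(0.6720, 1.2005)
step 2: x0=(-0.0798, 0.2335) x1=(-1.3834, 0.5249) x2=(0.6752, 1.2123)
step 3: x0=(-0.0539, 0.2469) x1=(-1.3968, 0.5080) x2=(0.6799, 1.2253)
step 4: x0=(-0.0275, 0.2582) x1=(-1.4144, 0.4912) x2=(0.6858, 1.2397)
step 5: x0=(-0.0009, 0.2674) x1=(-1.4361, 0.4745) x2=(0.6931, 1.2555)
step 6: x0=(0.0260, 0.2744) x1=(-1.4616, 0.4578) x2=(0.7016, 1.2726)
step 7: x0=(0.0531, 0.2793) x1=(-1.4907, 0.4411) x2=(0.7114, 1.2912)
step 8: x0=(0.0804, 0.2821) x1=(-1.5233, 0.4242) x2=(0.7224, 1.3112)
step 9: x0=(0.1077, 0.2828) x1=(-1.5590, 0.4072) x2=(0.7346, 1.3326)
step 10: x0=(0.1351, 0.2815) x1=(-1.5977, 0.3899) x2=(0.7478, 1.3555)
step 11: x0=(0.1625, 0.2782) x1=(-1.6392, 0.3725) x2=(0.7621, 1.3797)
step 12: x0=(0.1899, 0.2730) x1=(-1.6834, 0.3548) x2=(0.7774, 1.4053)
step 13: x0=(0.2173, 0.2658) x1=(-1.7299, 0.3368) x2=(0.7936, 1.4323)
step 14: x0=(0.2447, 0.2568) x1=(-1.7787, 0.3186) x2=(0.8106, 1.4605)
step 15: x0=(0.2721, 0.2461) x1=(-1.8296, 0.3001) x2=(0.8285, 1.4900)

pair (0,2), distance 1.2054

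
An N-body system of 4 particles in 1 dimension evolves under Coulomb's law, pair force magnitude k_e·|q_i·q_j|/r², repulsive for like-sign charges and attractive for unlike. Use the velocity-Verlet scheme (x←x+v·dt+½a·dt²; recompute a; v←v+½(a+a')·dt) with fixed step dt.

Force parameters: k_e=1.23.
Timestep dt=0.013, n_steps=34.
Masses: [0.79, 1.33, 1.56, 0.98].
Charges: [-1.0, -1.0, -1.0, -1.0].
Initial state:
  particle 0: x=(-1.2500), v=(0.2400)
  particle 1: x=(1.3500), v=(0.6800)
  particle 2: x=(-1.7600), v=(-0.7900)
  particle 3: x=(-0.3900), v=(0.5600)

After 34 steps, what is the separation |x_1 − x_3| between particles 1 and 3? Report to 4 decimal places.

step 0: x0=(-1.2500) x1=(1.3500) x2=(-1.7600) x3=(-0.3900)
step 1: x0=(-1.2466) x1=(1.3589) x2=(-1.7706) x3=(-0.3826)
step 2: x0=(-1.2426) x1=(1.3679) x2=(-1.7817) x3=(-0.3748)
step 3: x0=(-1.2381) x1=(1.3769) x2=(-1.7934) x3=(-0.3667)
step 4: x0=(-1.2331) x1=(1.3861) x2=(-1.8056) x3=(-0.3583)
step 5: x0=(-1.2277) x1=(1.3953) x2=(-1.8182) x3=(-0.3496)
step 6: x0=(-1.2219) x1=(1.4047) x2=(-1.8314) x3=(-0.3406)
step 7: x0=(-1.2158) x1=(1.4141) x2=(-1.8449) x3=(-0.3313)
step 8: x0=(-1.2094) x1=(1.4236) x2=(-1.8589) x3=(-0.3217)
step 9: x0=(-1.2027) x1=(1.4332) x2=(-1.8732) x3=(-0.3118)
step 10: x0=(-1.1959) x1=(1.4429) x2=(-1.8880) x3=(-0.3016)
step 11: x0=(-1.1888) x1=(1.4527) x2=(-1.9030) x3=(-0.2911)
step 12: x0=(-1.1816) x1=(1.4625) x2=(-1.9184) x3=(-0.2804)
step 13: x0=(-1.1743) x1=(1.4725) x2=(-1.9341) x3=(-0.2694)
step 14: x0=(-1.1669) x1=(1.4825) x2=(-1.9501) x3=(-0.2581)
step 15: x0=(-1.1594) x1=(1.4926) x2=(-1.9663) x3=(-0.2466)
step 16: x0=(-1.1518) x1=(1.5029) x2=(-1.9828) x3=(-0.2348)
step 17: x0=(-1.1443) x1=(1.5132) x2=(-1.9996) x3=(-0.2227)
step 18: x0=(-1.1367) x1=(1.5235) x2=(-2.0166) x3=(-0.2104)
step 19: x0=(-1.1291) x1=(1.5340) x2=(-2.0338) x3=(-0.1979)
step 20: x0=(-1.1215) x1=(1.5446) x2=(-2.0512) x3=(-0.1852)
step 21: x0=(-1.1140) x1=(1.5552) x2=(-2.0689) x3=(-0.1722)
step 22: x0=(-1.1065) x1=(1.5660) x2=(-2.0867) x3=(-0.1589)
step 23: x0=(-1.0991) x1=(1.5768) x2=(-2.1047) x3=(-0.1455)
step 24: x0=(-1.0917) x1=(1.5877) x2=(-2.1229) x3=(-0.1318)
step 25: x0=(-1.0844) x1=(1.5987) x2=(-2.1413) x3=(-0.1179)
step 26: x0=(-1.0772) x1=(1.6097) x2=(-2.1598) x3=(-0.1039)
step 27: x0=(-1.0701) x1=(1.6209) x2=(-2.1785) x3=(-0.0896)
step 28: x0=(-1.0631) x1=(1.6322) x2=(-2.1973) x3=(-0.0751)
step 29: x0=(-1.0562) x1=(1.6435) x2=(-2.2162) x3=(-0.0604)
step 30: x0=(-1.0493) x1=(1.6549) x2=(-2.2353) x3=(-0.0456)
step 31: x0=(-1.0426) x1=(1.6664) x2=(-2.2546) x3=(-0.0305)
step 32: x0=(-1.0360) x1=(1.6780) x2=(-2.2739) x3=(-0.0153)
step 33: x0=(-1.0296) x1=(1.6897) x2=(-2.2934) x3=(0.0001)
step 34: x0=(-1.0232) x1=(1.7014) x2=(-2.3130) x3=(0.0156)

1.6858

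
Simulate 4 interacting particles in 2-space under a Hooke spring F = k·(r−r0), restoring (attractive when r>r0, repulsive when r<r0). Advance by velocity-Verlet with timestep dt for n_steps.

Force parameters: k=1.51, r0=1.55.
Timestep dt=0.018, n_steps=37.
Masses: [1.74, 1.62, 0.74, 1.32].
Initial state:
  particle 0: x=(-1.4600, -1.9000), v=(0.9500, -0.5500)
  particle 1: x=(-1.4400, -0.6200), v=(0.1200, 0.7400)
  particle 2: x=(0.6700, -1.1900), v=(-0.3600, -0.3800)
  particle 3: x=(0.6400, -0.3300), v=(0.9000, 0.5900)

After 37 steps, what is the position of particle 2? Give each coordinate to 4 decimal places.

(0.0540, -1.5715)

step 0: x0=(-1.4600, -1.9000) x1=(-1.4400, -0.6200) x2=(0.6700, -1.1900) x3=(0.6400, -0.3300)
step 1: x0=(-1.4427, -1.9098) x1=(-1.4377, -0.6067) x2=(0.6631, -1.1971) x3=(0.6559, -0.3194)
step 2: x0=(-1.4250, -1.9195) x1=(-1.4350, -0.5933) x2=(0.6554, -1.2046) x3=(0.6713, -0.3088)
step 3: x0=(-1.4068, -1.9289) x1=(-1.4319, -0.5798) x2=(0.6469, -1.2127) x3=(0.6862, -0.2982)
step 4: x0=(-1.3882, -1.9382) x1=(-1.4285, -0.5664) x2=(0.6375, -1.2211) x3=(0.7006, -0.2877)
step 5: x0=(-1.3693, -1.9472) x1=(-1.4248, -0.5529) x2=(0.6274, -1.2300) x3=(0.7144, -0.2773)
step 6: x0=(-1.3499, -1.9561) x1=(-1.4207, -0.5394) x2=(0.6165, -1.2392) x3=(0.7277, -0.2669)
step 7: x0=(-1.3301, -1.9647) x1=(-1.4162, -0.5259) x2=(0.6049, -1.2489) x3=(0.7405, -0.2566)
step 8: x0=(-1.3100, -1.9732) x1=(-1.4114, -0.5124) x2=(0.5925, -1.2588) x3=(0.7527, -0.2464)
step 9: x0=(-1.2895, -1.9814) x1=(-1.4062, -0.4989) x2=(0.5794, -1.2691) x3=(0.7644, -0.2362)
step 10: x0=(-1.2686, -1.9893) x1=(-1.4007, -0.4855) x2=(0.5656, -1.2797) x3=(0.7756, -0.2263)
step 11: x0=(-1.2474, -1.9970) x1=(-1.3948, -0.4720) x2=(0.5511, -1.2905) x3=(0.7863, -0.2164)
step 12: x0=(-1.2258, -2.0045) x1=(-1.3886, -0.4587) x2=(0.5360, -1.3016) x3=(0.7964, -0.2067)
step 13: x0=(-1.2039, -2.0117) x1=(-1.3820, -0.4453) x2=(0.5203, -1.3129) x3=(0.8060, -0.1972)
step 14: x0=(-1.1816, -2.0187) x1=(-1.3751, -0.4320) x2=(0.5040, -1.3244) x3=(0.8151, -0.1878)
step 15: x0=(-1.1591, -2.0253) x1=(-1.3679, -0.4188) x2=(0.4871, -1.3361) x3=(0.8237, -0.1786)
step 16: x0=(-1.1362, -2.0318) x1=(-1.3603, -0.4056) x2=(0.4698, -1.3478) x3=(0.8318, -0.1696)
step 17: x0=(-1.1131, -2.0379) x1=(-1.3523, -0.3925) x2=(0.4519, -1.3597) x3=(0.8393, -0.1608)
step 18: x0=(-1.0897, -2.0438) x1=(-1.3441, -0.3795) x2=(0.4336, -1.3716) x3=(0.8463, -0.1523)
step 19: x0=(-1.0661, -2.0494) x1=(-1.3355, -0.3666) x2=(0.4149, -1.3836) x3=(0.8528, -0.1439)
step 20: x0=(-1.0422, -2.0547) x1=(-1.3265, -0.3538) x2=(0.3959, -1.3956) x3=(0.8588, -0.1359)
step 21: x0=(-1.0180, -2.0597) x1=(-1.3173, -0.3411) x2=(0.3765, -1.4075) x3=(0.8643, -0.1280)
step 22: x0=(-0.9937, -2.0645) x1=(-1.3077, -0.3285) x2=(0.3568, -1.4194) x3=(0.8693, -0.1205)
step 23: x0=(-0.9692, -2.0690) x1=(-1.2979, -0.3160) x2=(0.3369, -1.4312) x3=(0.8738, -0.1132)
step 24: x0=(-0.9445, -2.0732) x1=(-1.2877, -0.3037) x2=(0.3168, -1.4430) x3=(0.8777, -0.1062)
step 25: x0=(-0.9196, -2.0771) x1=(-1.2772, -0.2915) x2=(0.2965, -1.4545) x3=(0.8812, -0.0994)
step 26: x0=(-0.8945, -2.0807) x1=(-1.2664, -0.2794) x2=(0.2760, -1.4659) x3=(0.8841, -0.0930)
step 27: x0=(-0.8694, -2.0840) x1=(-1.2553, -0.2674) x2=(0.2555, -1.4772) x3=(0.8866, -0.0869)
step 28: x0=(-0.8441, -2.0870) x1=(-1.2439, -0.2556) x2=(0.2349, -1.4881) x3=(0.8886, -0.0812)
step 29: x0=(-0.8187, -2.0898) x1=(-1.2322, -0.2440) x2=(0.2144, -1.4988) x3=(0.8901, -0.0757)
step 30: x0=(-0.7932, -2.0923) x1=(-1.2203, -0.2325) x2=(0.1938, -1.5093) x3=(0.8911, -0.0706)
step 31: x0=(-0.7676, -2.0945) x1=(-1.2081, -0.2212) x2=(0.1734, -1.5194) x3=(0.8916, -0.0658)
step 32: x0=(-0.7420, -2.0965) x1=(-1.1956, -0.2101) x2=(0.1530, -1.5291) x3=(0.8917, -0.0614)
step 33: x0=(-0.7163, -2.0981) x1=(-1.1828, -0.1991) x2=(0.1328, -1.5385) x3=(0.8913, -0.0573)
step 34: x0=(-0.6906, -2.0996) x1=(-1.1698, -0.1883) x2=(0.1127, -1.5474) x3=(0.8905, -0.0536)
step 35: x0=(-0.6649, -2.1007) x1=(-1.1565, -0.1777) x2=(0.0929, -1.5559) x3=(0.8892, -0.0502)
step 36: x0=(-0.6392, -2.1016) x1=(-1.1430, -0.1672) x2=(0.0733, -1.5640) x3=(0.8874, -0.0472)
step 37: x0=(-0.6135, -2.1023) x1=(-1.1293, -0.1570) x2=(0.0540, -1.5715) x3=(0.8853, -0.0446)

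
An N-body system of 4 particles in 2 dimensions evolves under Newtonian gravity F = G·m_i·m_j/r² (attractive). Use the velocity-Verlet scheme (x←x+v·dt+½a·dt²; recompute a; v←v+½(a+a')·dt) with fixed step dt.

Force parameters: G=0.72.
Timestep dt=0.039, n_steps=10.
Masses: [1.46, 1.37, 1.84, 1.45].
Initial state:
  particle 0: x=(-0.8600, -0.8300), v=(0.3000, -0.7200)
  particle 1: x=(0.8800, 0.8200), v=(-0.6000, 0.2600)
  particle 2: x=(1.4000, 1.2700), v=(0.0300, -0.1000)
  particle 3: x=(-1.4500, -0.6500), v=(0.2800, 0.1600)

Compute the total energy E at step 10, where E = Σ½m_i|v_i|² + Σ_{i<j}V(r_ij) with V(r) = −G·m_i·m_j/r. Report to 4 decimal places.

-6.5445

step 0: x0=(-0.8600, -0.8300) x1=(0.8800, 0.8200) x2=(1.4000, 1.2700) x3=(-1.4500, -0.6500)
step 1: x0=(-0.8501, -0.8573) x1=(0.8580, 0.8314) x2=(1.3999, 1.2650) x3=(-1.4369, -0.6443)
step 2: x0=(-0.8437, -0.8829) x1=(0.8389, 0.8451) x2=(1.3970, 1.2578) x3=(-1.4197, -0.6397)
step 3: x0=(-0.8408, -0.9066) x1=(0.8228, 0.8609) x2=(1.3915, 1.2486) x3=(-1.3983, -0.6366)
step 4: x0=(-0.8412, -0.9281) x1=(0.8099, 0.8789) x2=(1.3831, 1.2374) x3=(-1.3729, -0.6350)
step 5: x0=(-0.8451, -0.9473) x1=(0.8003, 0.8988) x2=(1.3717, 1.2243) x3=(-1.3434, -0.6354)
step 6: x0=(-0.8525, -0.9636) x1=(0.7944, 0.9207) x2=(1.3570, 1.2092) x3=(-1.3096, -0.6379)
step 7: x0=(-0.8638, -0.9768) x1=(0.7927, 0.9446) x2=(1.3387, 1.1923) x3=(-1.2714, -0.6431)
step 8: x0=(-0.8792, -0.9859) x1=(0.7956, 0.9705) x2=(1.3164, 1.1734) x3=(-1.2283, -0.6518)
step 9: x0=(-0.8992, -0.9901) x1=(0.8043, 0.9984) x2=(1.2894, 1.1525) x3=(-1.1800, -0.6649)
step 10: x0=(-0.9245, -0.9874) x1=(0.8201, 1.0283) x2=(1.2566, 1.1297) x3=(-1.1256, -0.6843)
step 0 velocities: v0=(0.3000, -0.7200) v1=(-0.6000, 0.2600) v2=(0.0300, -0.1000) v3=(0.2800, 0.1600)
step 0: KE=0.8225, PE=-7.4160, E=-6.5935
step 10 velocities: v0=(-0.7308, 0.2010) v1=(0.5249, 0.7920) v2=(-0.9381, -0.6097) v3=(1.4835, -0.6232)
step 10: KE=4.0664, PE=-10.6109, E=-6.5445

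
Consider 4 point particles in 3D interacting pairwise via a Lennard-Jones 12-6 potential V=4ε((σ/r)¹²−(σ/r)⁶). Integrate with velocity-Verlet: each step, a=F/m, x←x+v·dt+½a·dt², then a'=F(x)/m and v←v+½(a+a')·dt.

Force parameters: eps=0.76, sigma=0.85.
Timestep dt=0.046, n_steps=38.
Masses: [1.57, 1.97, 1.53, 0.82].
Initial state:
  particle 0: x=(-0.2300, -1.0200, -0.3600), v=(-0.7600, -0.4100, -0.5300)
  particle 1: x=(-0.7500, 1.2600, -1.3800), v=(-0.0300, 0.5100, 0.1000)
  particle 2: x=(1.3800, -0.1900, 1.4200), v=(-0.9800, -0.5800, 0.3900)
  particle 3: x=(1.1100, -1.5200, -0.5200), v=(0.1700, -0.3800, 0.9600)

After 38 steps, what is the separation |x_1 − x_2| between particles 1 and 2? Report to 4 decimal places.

4.7240

step 0: x0=(-0.2300, -1.0200, -0.3600) x1=(-0.7500, 1.2600, -1.3800) x2=(1.3800, -0.1900, 1.4200) x3=(1.1100, -1.5200, -0.5200)
step 1: x0=(-0.2646, -1.0390, -0.3844) x1=(-0.7514, 1.2835, -1.3754) x2=(1.3349, -0.2167, 1.4379) x3=(1.1172, -1.5372, -0.4758)
step 2: x0=(-0.2988, -1.0581, -0.4089) x1=(-0.7528, 1.3069, -1.3708) x2=(1.2898, -0.2434, 1.4558) x3=(1.1234, -1.5541, -0.4314)
step 3: x0=(-0.3324, -1.0774, -0.4333) x1=(-0.7541, 1.3303, -1.3662) x2=(1.2447, -0.2701, 1.4737) x3=(1.1287, -1.5706, -0.3870)
step 4: x0=(-0.3656, -1.0968, -0.4577) x1=(-0.7555, 1.3538, -1.3616) x2=(1.1996, -0.2969, 1.4915) x3=(1.1333, -1.5868, -0.3426)
step 5: x0=(-0.3985, -1.1163, -0.4821) x1=(-0.7569, 1.3772, -1.3569) x2=(1.1545, -0.3236, 1.5093) x3=(1.1372, -1.6028, -0.2981)
step 6: x0=(-0.4311, -1.1359, -0.5065) x1=(-0.7582, 1.4006, -1.3523) x2=(1.1093, -0.3504, 1.5271) x3=(1.1406, -1.6185, -0.2537)
step 7: x0=(-0.4634, -1.1556, -0.5308) x1=(-0.7596, 1.4240, -1.3477) x2=(1.0642, -0.3772, 1.5448) x3=(1.1435, -1.6341, -0.2093)
step 8: x0=(-0.4956, -1.1753, -0.5551) x1=(-0.7610, 1.4474, -1.3431) x2=(1.0191, -0.4041, 1.5624) x3=(1.1460, -1.6495, -0.1649)
step 9: x0=(-0.5276, -1.1950, -0.5793) x1=(-0.7623, 1.4708, -1.3384) x2=(0.9739, -0.4310, 1.5801) x3=(1.1481, -1.6647, -0.1205)
step 10: x0=(-0.5594, -1.2148, -0.6035) x1=(-0.7637, 1.4942, -1.3338) x2=(0.9288, -0.4579, 1.5977) x3=(1.1501, -1.6799, -0.0761)
step 11: x0=(-0.5911, -1.2346, -0.6277) x1=(-0.7650, 1.5175, -1.3292) x2=(0.8836, -0.4848, 1.6152) x3=(1.1517, -1.6949, -0.0317)
step 12: x0=(-0.6227, -1.2544, -0.6518) x1=(-0.7664, 1.5409, -1.3245) x2=(0.8385, -0.5118, 1.6327) x3=(1.1532, -1.7098, 0.0127)
step 13: x0=(-0.6543, -1.2742, -0.6759) x1=(-0.7678, 1.5643, -1.3199) x2=(0.7934, -0.5388, 1.6501) x3=(1.1545, -1.7246, 0.0572)
step 14: x0=(-0.6858, -1.2940, -0.6999) x1=(-0.7691, 1.5876, -1.3153) x2=(0.7482, -0.5659, 1.6674) x3=(1.1557, -1.7392, 0.1017)
step 15: x0=(-0.7172, -1.3139, -0.7239) x1=(-0.7705, 1.6110, -1.3106) x2=(0.7031, -0.5930, 1.6847) x3=(1.1568, -1.7538, 0.1463)
step 16: x0=(-0.7485, -1.3337, -0.7479) x1=(-0.7718, 1.6343, -1.3060) x2=(0.6580, -0.6201, 1.7019) x3=(1.1577, -1.7683, 0.1910)
step 17: x0=(-0.7799, -1.3536, -0.7719) x1=(-0.7732, 1.6577, -1.3013) x2=(0.6130, -0.6473, 1.7191) x3=(1.1585, -1.7826, 0.2357)
step 18: x0=(-0.8112, -1.3734, -0.7959) x1=(-0.7746, 1.6810, -1.2967) x2=(0.5679, -0.6746, 1.7362) x3=(1.1592, -1.7969, 0.2806)
step 19: x0=(-0.8424, -1.3933, -0.8198) x1=(-0.7759, 1.7044, -1.2921) x2=(0.5229, -0.7019, 1.7532) x3=(1.1598, -1.8110, 0.3255)
step 20: x0=(-0.8737, -1.4131, -0.8437) x1=(-0.7773, 1.7277, -1.2874) x2=(0.4779, -0.7292, 1.7701) x3=(1.1603, -1.8250, 0.3706)
step 21: x0=(-0.9049, -1.4330, -0.8677) x1=(-0.7786, 1.7510, -1.2828) x2=(0.4329, -0.7567, 1.7870) x3=(1.1608, -1.8389, 0.4158)
step 22: x0=(-0.9361, -1.4528, -0.8916) x1=(-0.7800, 1.7744, -1.2781) x2=(0.3880, -0.7842, 1.8038) x3=(1.1611, -1.8527, 0.4611)
step 23: x0=(-0.9673, -1.4727, -0.9155) x1=(-0.7813, 1.7977, -1.2735) x2=(0.3431, -0.8117, 1.8204) x3=(1.1613, -1.8664, 0.5065)
step 24: x0=(-0.9985, -1.4925, -0.9393) x1=(-0.7827, 1.8210, -1.2688) x2=(0.2983, -0.8393, 1.8371) x3=(1.1613, -1.8799, 0.5521)
step 25: x0=(-1.0297, -1.5123, -0.9632) x1=(-0.7841, 1.8444, -1.2642) x2=(0.2535, -0.8670, 1.8536) x3=(1.1613, -1.8933, 0.5978)
step 26: x0=(-1.0609, -1.5322, -0.9871) x1=(-0.7854, 1.8677, -1.2595) x2=(0.2088, -0.8948, 1.8700) x3=(1.1612, -1.9066, 0.6437)
step 27: x0=(-1.0921, -1.5520, -1.0109) x1=(-0.7868, 1.8910, -1.2549) x2=(0.1641, -0.9226, 1.8863) x3=(1.1609, -1.9197, 0.6897)
step 28: x0=(-1.1232, -1.5719, -1.0348) x1=(-0.7881, 1.9143, -1.2502) x2=(0.1195, -0.9505, 1.9026) x3=(1.1604, -1.9327, 0.7359)
step 29: x0=(-1.1544, -1.5917, -1.0586) x1=(-0.7895, 1.9377, -1.2456) x2=(0.0750, -0.9784, 1.9188) x3=(1.1599, -1.9456, 0.7822)
step 30: x0=(-1.1855, -1.6116, -1.0825) x1=(-0.7908, 1.9610, -1.2409) x2=(0.0306, -1.0065, 1.9349) x3=(1.1592, -1.9584, 0.8287)
step 31: x0=(-1.2167, -1.6314, -1.1063) x1=(-0.7922, 1.9843, -1.2363) x2=(-0.0138, -1.0345, 1.9509) x3=(1.1583, -1.9710, 0.8753)
step 32: x0=(-1.2478, -1.6512, -1.1302) x1=(-0.7936, 2.0076, -1.2316) x2=(-0.0581, -1.0627, 1.9669) x3=(1.1573, -1.9835, 0.9220)
step 33: x0=(-1.2790, -1.6711, -1.1540) x1=(-0.7949, 2.0309, -1.2270) x2=(-0.1023, -1.0909, 1.9827) x3=(1.1561, -1.9959, 0.9689)
step 34: x0=(-1.3101, -1.6909, -1.1778) x1=(-0.7963, 2.0543, -1.2223) x2=(-0.1464, -1.1192, 1.9985) x3=(1.1548, -2.0082, 1.0158)
step 35: x0=(-1.3412, -1.7107, -1.2017) x1=(-0.7976, 2.0776, -1.2177) x2=(-0.1904, -1.1475, 2.0143) x3=(1.1532, -2.0204, 1.0629)
step 36: x0=(-1.3724, -1.7306, -1.2255) x1=(-0.7990, 2.1009, -1.2130) x2=(-0.2344, -1.1759, 2.0299) x3=(1.1516, -2.0325, 1.1101)
step 37: x0=(-1.4035, -1.7504, -1.2493) x1=(-0.8003, 2.1242, -1.2084) x2=(-0.2783, -1.2044, 2.0455) x3=(1.1497, -2.0444, 1.1575)
step 38: x0=(-1.4346, -1.7702, -1.2731) x1=(-0.8017, 2.1475, -1.2037) x2=(-0.3220, -1.2329, 2.0611) x3=(1.1478, -2.0563, 1.2049)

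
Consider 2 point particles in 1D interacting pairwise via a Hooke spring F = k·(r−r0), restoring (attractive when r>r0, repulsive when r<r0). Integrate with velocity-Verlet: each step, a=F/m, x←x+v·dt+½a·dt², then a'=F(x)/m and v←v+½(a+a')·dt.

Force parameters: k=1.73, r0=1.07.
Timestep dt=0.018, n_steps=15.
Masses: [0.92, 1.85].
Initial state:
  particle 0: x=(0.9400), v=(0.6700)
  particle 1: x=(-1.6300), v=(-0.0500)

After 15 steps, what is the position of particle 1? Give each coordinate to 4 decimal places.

(-1.5911)

step 0: x0=(0.9400) x1=(-1.6300)
step 1: x0=(0.9516) x1=(-1.6307)
step 2: x0=(0.9623) x1=(-1.6309)
step 3: x0=(0.9720) x1=(-1.6306)
step 4: x0=(0.9809) x1=(-1.6299)
step 5: x0=(0.9887) x1=(-1.6288)
step 6: x0=(0.9957) x1=(-1.6271)
step 7: x0=(1.0017) x1=(-1.6250)
step 8: x0=(1.0067) x1=(-1.6224)
step 9: x0=(1.0108) x1=(-1.6193)
step 10: x0=(1.0140) x1=(-1.6158)
step 11: x0=(1.0161) x1=(-1.6118)
step 12: x0=(1.0174) x1=(-1.6073)
step 13: x0=(1.0177) x1=(-1.6024)
step 14: x0=(1.0170) x1=(-1.5969)
step 15: x0=(1.0154) x1=(-1.5911)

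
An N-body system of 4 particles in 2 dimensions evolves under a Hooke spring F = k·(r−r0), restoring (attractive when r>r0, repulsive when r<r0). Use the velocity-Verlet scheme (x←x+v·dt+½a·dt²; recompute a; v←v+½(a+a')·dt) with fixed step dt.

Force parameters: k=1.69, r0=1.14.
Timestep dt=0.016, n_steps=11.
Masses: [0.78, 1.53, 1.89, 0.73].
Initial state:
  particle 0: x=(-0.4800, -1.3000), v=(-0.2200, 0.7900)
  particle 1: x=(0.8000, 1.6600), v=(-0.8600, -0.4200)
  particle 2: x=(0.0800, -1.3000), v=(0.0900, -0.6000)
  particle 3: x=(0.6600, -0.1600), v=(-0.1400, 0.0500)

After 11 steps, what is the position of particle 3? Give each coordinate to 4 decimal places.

(0.6229, -0.1442)

step 0: x0=(-0.4800, -1.3000) x1=(0.8000, 1.6600) x2=(0.0800, -1.3000) x3=(0.6600, -0.1600)
step 1: x0=(-0.4834, -1.2867) x1=(0.7861, 1.6527) x2=(0.0816, -1.3094) x3=(0.6577, -0.1591)
step 2: x0=(-0.4864, -1.2722) x1=(0.7717, 1.6441) x2=(0.0834, -1.3183) x3=(0.6551, -0.1581)
step 3: x0=(-0.4891, -1.2565) x1=(0.7571, 1.6342) x2=(0.0854, -1.3268) x3=(0.6524, -0.1570)
step 4: x0=(-0.4915, -1.2395) x1=(0.7420, 1.6231) x2=(0.0877, -1.3348) x3=(0.6494, -0.1558)
step 5: x0=(-0.4937, -1.2213) x1=(0.7266, 1.6109) x2=(0.0903, -1.3424) x3=(0.6462, -0.1544)
step 6: x0=(-0.4955, -1.2019) x1=(0.7109, 1.5974) x2=(0.0930, -1.3496) x3=(0.6428, -0.1530)
step 7: x0=(-0.4970, -1.1813) x1=(0.6949, 1.5827) x2=(0.0960, -1.3563) x3=(0.6392, -0.1514)
step 8: x0=(-0.4982, -1.1595) x1=(0.6785, 1.5669) x2=(0.0992, -1.3627) x3=(0.6354, -0.1497)
step 9: x0=(-0.4991, -1.1365) x1=(0.6618, 1.5499) x2=(0.1026, -1.3686) x3=(0.6315, -0.1480)
step 10: x0=(-0.4998, -1.1125) x1=(0.6449, 1.5317) x2=(0.1062, -1.3741) x3=(0.6273, -0.1461)
step 11: x0=(-0.5001, -1.0872) x1=(0.6276, 1.5125) x2=(0.1100, -1.3792) x3=(0.6229, -0.1442)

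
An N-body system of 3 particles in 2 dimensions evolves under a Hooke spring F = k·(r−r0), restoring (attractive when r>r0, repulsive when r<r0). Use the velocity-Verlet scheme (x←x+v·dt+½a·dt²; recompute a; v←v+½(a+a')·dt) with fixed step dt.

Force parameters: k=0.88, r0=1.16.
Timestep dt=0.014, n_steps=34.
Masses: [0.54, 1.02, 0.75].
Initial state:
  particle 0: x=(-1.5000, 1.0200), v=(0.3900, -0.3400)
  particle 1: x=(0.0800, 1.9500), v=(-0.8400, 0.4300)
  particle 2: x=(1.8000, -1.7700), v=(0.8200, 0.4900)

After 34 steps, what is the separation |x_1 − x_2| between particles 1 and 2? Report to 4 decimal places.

step 0: x0=(-1.5000, 1.0200) x1=(0.0800, 1.9500) x2=(1.8000, -1.7700)
step 1: x0=(-1.4941, 1.0150) x1=(0.0683, 1.9558) x2=(1.8111, -1.7626)
step 2: x0=(-1.4872, 1.0094) x1=(0.0567, 1.9610) x2=(1.8213, -1.7541)
step 3: x0=(-1.4793, 1.0033) x1=(0.0452, 1.9658) x2=(1.8306, -1.7446)
step 4: x0=(-1.4705, 0.9967) x1=(0.0339, 1.9700) x2=(1.8392, -1.7339)
step 5: x0=(-1.4608, 0.9895) x1=(0.0227, 1.9737) x2=(1.8468, -1.7222)
step 6: x0=(-1.4501, 0.9818) x1=(0.0116, 1.9770) x2=(1.8536, -1.7094)
step 7: x0=(-1.4386, 0.9736) x1=(0.0007, 1.9797) x2=(1.8596, -1.6956)
step 8: x0=(-1.4260, 0.9649) x1=(-0.0101, 1.9819) x2=(1.8647, -1.6807)
step 9: x0=(-1.4126, 0.9557) x1=(-0.0208, 1.9836) x2=(1.8689, -1.6648)
step 10: x0=(-1.3983, 0.9460) x1=(-0.0313, 1.9848) x2=(1.8723, -1.6478)
step 11: x0=(-1.3831, 0.9357) x1=(-0.0416, 1.9855) x2=(1.8748, -1.6298)
step 12: x0=(-1.3669, 0.9251) x1=(-0.0518, 1.9858) x2=(1.8765, -1.6108)
step 13: x0=(-1.3499, 0.9139) x1=(-0.0618, 1.9855) x2=(1.8773, -1.5908)
step 14: x0=(-1.3321, 0.9023) x1=(-0.0717, 1.9847) x2=(1.8773, -1.5698)
step 15: x0=(-1.3134, 0.8902) x1=(-0.0814, 1.9835) x2=(1.8764, -1.5477)
step 16: x0=(-1.2938, 0.8776) x1=(-0.0909, 1.9817) x2=(1.8746, -1.5248)
step 17: x0=(-1.2735, 0.8647) x1=(-0.1002, 1.9795) x2=(1.8721, -1.5008)
step 18: x0=(-1.2523, 0.8512) x1=(-0.1094, 1.9769) x2=(1.8687, -1.4759)
step 19: x0=(-1.2303, 0.8374) x1=(-0.1183, 1.9737) x2=(1.8645, -1.4500)
step 20: x0=(-1.2075, 0.8231) x1=(-0.1271, 1.9701) x2=(1.8594, -1.4233)
step 21: x0=(-1.1839, 0.8085) x1=(-0.1357, 1.9661) x2=(1.8536, -1.3956)
step 22: x0=(-1.1596, 0.7935) x1=(-0.1441, 1.9616) x2=(1.8469, -1.3670)
step 23: x0=(-1.1346, 0.7780) x1=(-0.1523, 1.9566) x2=(1.8394, -1.3375)
step 24: x0=(-1.1088, 0.7622) x1=(-0.1603, 1.9512) x2=(1.8312, -1.3072)
step 25: x0=(-1.0823, 0.7461) x1=(-0.1681, 1.9454) x2=(1.8222, -1.2761)
step 26: x0=(-1.0552, 0.7296) x1=(-0.1758, 1.9392) x2=(1.8124, -1.2441)
step 27: x0=(-1.0273, 0.7128) x1=(-0.1832, 1.9325) x2=(1.8019, -1.2113)
step 28: x0=(-0.9988, 0.6956) x1=(-0.1904, 1.9254) x2=(1.7906, -1.1777)
step 29: x0=(-0.9697, 0.6782) x1=(-0.1974, 1.9180) x2=(1.7786, -1.1433)
step 30: x0=(-0.9399, 0.6604) x1=(-0.2042, 1.9101) x2=(1.7658, -1.1082)
step 31: x0=(-0.9096, 0.6424) x1=(-0.2108, 1.9018) x2=(1.7524, -1.0724)
step 32: x0=(-0.8786, 0.6241) x1=(-0.2173, 1.8932) x2=(1.7382, -1.0358)
step 33: x0=(-0.8471, 0.6055) x1=(-0.2235, 1.8842) x2=(1.7234, -0.9986)
step 34: x0=(-0.8151, 0.5867) x1=(-0.2295, 1.8748) x2=(1.7079, -0.9607)

3.4342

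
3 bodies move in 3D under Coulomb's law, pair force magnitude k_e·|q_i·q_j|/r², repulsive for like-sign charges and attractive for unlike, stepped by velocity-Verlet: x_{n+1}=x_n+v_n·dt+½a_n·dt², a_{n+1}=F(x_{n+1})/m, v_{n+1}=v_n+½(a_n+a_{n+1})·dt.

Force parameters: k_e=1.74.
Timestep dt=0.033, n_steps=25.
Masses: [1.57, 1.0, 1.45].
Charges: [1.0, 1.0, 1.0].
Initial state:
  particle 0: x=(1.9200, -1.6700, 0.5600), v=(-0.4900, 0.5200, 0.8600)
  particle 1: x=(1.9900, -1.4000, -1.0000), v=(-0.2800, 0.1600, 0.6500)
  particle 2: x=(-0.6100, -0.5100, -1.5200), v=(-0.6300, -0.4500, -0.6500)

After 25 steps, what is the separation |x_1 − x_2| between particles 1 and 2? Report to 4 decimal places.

3.3798

step 0: x0=(1.9200, -1.6700, 0.5600) x1=(1.9900, -1.4000, -1.0000) x2=(-0.6100, -0.5100, -1.5200)
step 1: x0=(1.9039, -1.6529, 0.5886) x1=(1.9809, -1.3947, -0.9789) x2=(-0.6309, -0.5248, -1.5415)
step 2: x0=(1.8878, -1.6359, 0.6178) x1=(1.9720, -1.3893, -0.9585) x2=(-0.6520, -0.5395, -1.5631)
step 3: x0=(1.8717, -1.6190, 0.6475) x1=(1.9634, -1.3839, -0.9388) x2=(-0.6734, -0.5542, -1.5848)
step 4: x0=(1.8557, -1.6022, 0.6778) x1=(1.9551, -1.3785, -0.9197) x2=(-0.6950, -0.5687, -1.6066)
step 5: x0=(1.8397, -1.5855, 0.7085) x1=(1.9470, -1.3730, -0.9013) x2=(-0.7168, -0.5832, -1.6285)
step 6: x0=(1.8238, -1.5689, 0.7397) x1=(1.9392, -1.3675, -0.8836) x2=(-0.7388, -0.5976, -1.6505)
step 7: x0=(1.8079, -1.5524, 0.7715) x1=(1.9317, -1.3620, -0.8664) x2=(-0.7611, -0.6120, -1.6726)
step 8: x0=(1.7920, -1.5359, 0.8038) x1=(1.9244, -1.3565, -0.8500) x2=(-0.7836, -0.6262, -1.6948)
step 9: x0=(1.7762, -1.5195, 0.8365) x1=(1.9174, -1.3509, -0.8341) x2=(-0.8062, -0.6405, -1.7172)
step 10: x0=(1.7604, -1.5032, 0.8697) x1=(1.9106, -1.3453, -0.8188) x2=(-0.8291, -0.6546, -1.7396)
step 11: x0=(1.7446, -1.4869, 0.9034) x1=(1.9041, -1.3397, -0.8041) x2=(-0.8521, -0.6687, -1.7622)
step 12: x0=(1.7288, -1.4707, 0.9376) x1=(1.8978, -1.3341, -0.7900) x2=(-0.8754, -0.6828, -1.7848)
step 13: x0=(1.7130, -1.4545, 0.9722) x1=(1.8918, -1.3285, -0.7764) x2=(-0.8989, -0.6968, -1.8076)
step 14: x0=(1.6973, -1.4384, 1.0072) x1=(1.8860, -1.3229, -0.7634) x2=(-0.9225, -0.7107, -1.8305)
step 15: x0=(1.6815, -1.4223, 1.0427) x1=(1.8805, -1.3173, -0.7508) x2=(-0.9463, -0.7247, -1.8534)
step 16: x0=(1.6658, -1.4062, 1.0786) x1=(1.8752, -1.3117, -0.7388) x2=(-0.9703, -0.7385, -1.8765)
step 17: x0=(1.6501, -1.3902, 1.1150) x1=(1.8702, -1.3061, -0.7273) x2=(-0.9945, -0.7524, -1.8997)
step 18: x0=(1.6344, -1.3742, 1.1517) x1=(1.8654, -1.3006, -0.7162) x2=(-1.0189, -0.7662, -1.9231)
step 19: x0=(1.6187, -1.3582, 1.1888) x1=(1.8609, -1.2950, -0.7056) x2=(-1.0434, -0.7799, -1.9465)
step 20: x0=(1.6030, -1.3423, 1.2263) x1=(1.8565, -1.2894, -0.6955) x2=(-1.0681, -0.7937, -1.9700)
step 21: x0=(1.5872, -1.3263, 1.2642) x1=(1.8524, -1.2839, -0.6858) x2=(-1.0929, -0.8074, -1.9936)
step 22: x0=(1.5715, -1.3104, 1.3024) x1=(1.8486, -1.2784, -0.6765) x2=(-1.1179, -0.8211, -2.0174)
step 23: x0=(1.5558, -1.2945, 1.3410) x1=(1.8449, -1.2728, -0.6675) x2=(-1.1431, -0.8347, -2.0412)
step 24: x0=(1.5401, -1.2786, 1.3799) x1=(1.8415, -1.2673, -0.6590) x2=(-1.1684, -0.8483, -2.0652)
step 25: x0=(1.5244, -1.2627, 1.4191) x1=(1.8383, -1.2619, -0.6509) x2=(-1.1938, -0.8619, -2.0892)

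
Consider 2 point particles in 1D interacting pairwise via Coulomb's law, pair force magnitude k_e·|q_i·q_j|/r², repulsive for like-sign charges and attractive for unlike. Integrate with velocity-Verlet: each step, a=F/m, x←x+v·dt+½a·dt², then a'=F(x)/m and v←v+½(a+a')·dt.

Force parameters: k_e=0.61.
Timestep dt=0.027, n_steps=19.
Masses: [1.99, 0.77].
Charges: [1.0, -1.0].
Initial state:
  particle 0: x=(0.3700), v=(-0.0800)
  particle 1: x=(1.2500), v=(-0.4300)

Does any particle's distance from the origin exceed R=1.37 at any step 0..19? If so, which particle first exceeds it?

step 0: x0=(0.3700) x1=(1.2500)
step 1: x0=(0.3680) x1=(1.2380)
step 2: x0=(0.3663) x1=(1.2253)
step 3: x0=(0.3648) x1=(1.2117)
step 4: x0=(0.3637) x1=(1.1974)
step 5: x0=(0.3630) x1=(1.1822)
step 6: x0=(0.3625) x1=(1.1662)
step 7: x0=(0.3624) x1=(1.1493)
step 8: x0=(0.3627) x1=(1.1314)
step 9: x0=(0.3633) x1=(1.1126)
step 10: x0=(0.3643) x1=(1.0928)
step 11: x0=(0.3658) x1=(1.0718)
step 12: x0=(0.3677) x1=(1.0497)
step 13: x0=(0.3701) x1=(1.0264)
step 14: x0=(0.3730) x1=(1.0017)
step 15: x0=(0.3764) x1=(0.9755)
step 16: x0=(0.3805) x1=(0.9478)
step 17: x0=(0.3853) x1=(0.9182)
step 18: x0=(0.3909) x1=(0.8866)
step 19: x0=(0.3973) x1=(0.8527)

no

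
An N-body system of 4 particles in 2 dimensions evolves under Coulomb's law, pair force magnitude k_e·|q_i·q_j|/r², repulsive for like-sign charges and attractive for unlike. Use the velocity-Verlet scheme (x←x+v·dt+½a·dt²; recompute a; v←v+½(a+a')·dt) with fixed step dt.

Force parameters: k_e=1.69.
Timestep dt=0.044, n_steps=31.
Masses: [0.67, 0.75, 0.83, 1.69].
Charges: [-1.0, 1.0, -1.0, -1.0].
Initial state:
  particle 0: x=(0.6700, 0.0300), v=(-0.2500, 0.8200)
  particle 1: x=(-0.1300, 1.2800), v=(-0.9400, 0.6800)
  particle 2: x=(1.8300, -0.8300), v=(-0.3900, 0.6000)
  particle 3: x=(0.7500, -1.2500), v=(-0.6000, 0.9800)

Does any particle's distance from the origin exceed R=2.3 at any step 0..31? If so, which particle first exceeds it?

yes, particle 2

step 0: x0=(0.6700, 0.0300) x1=(-0.1300, 1.2800) x2=(1.8300, -0.8300) x3=(0.7500, -1.2500)
step 1: x0=(0.6574, 0.0692) x1=(-0.1705, 1.3086) x2=(1.8148, -0.8035) x3=(0.7229, -1.2076)
step 2: x0=(0.6415, 0.1146) x1=(-0.2094, 1.3346) x2=(1.8035, -0.7767) x3=(0.6945, -1.1666)
step 3: x0=(0.6225, 0.1662) x1=(-0.2466, 1.3581) x2=(1.7961, -0.7498) x3=(0.6647, -1.1270)
step 4: x0=(0.6002, 0.2238) x1=(-0.2821, 1.3790) x2=(1.7923, -0.7227) x3=(0.6335, -1.0888)
step 5: x0=(0.5749, 0.2874) x1=(-0.3157, 1.3973) x2=(1.7921, -0.6956) x3=(0.6010, -1.0518)
step 6: x0=(0.5465, 0.3569) x1=(-0.3474, 1.4129) x2=(1.7953, -0.6685) x3=(0.5672, -1.0159)
step 7: x0=(0.5149, 0.4321) x1=(-0.3771, 1.4259) x2=(1.8017, -0.6413) x3=(0.5323, -0.9812)
step 8: x0=(0.4801, 0.5129) x1=(-0.4045, 1.4361) x2=(1.8110, -0.6142) x3=(0.4961, -0.9474)
step 9: x0=(0.4420, 0.5992) x1=(-0.4296, 1.4434) x2=(1.8231, -0.5871) x3=(0.4588, -0.9145)
step 10: x0=(0.4004, 0.6909) x1=(-0.4518, 1.4478) x2=(1.8377, -0.5600) x3=(0.4205, -0.8824)
step 11: x0=(0.3549, 0.7880) x1=(-0.4710, 1.4489) x2=(1.8546, -0.5329) x3=(0.3812, -0.8510)
step 12: x0=(0.3051, 0.8904) x1=(-0.4865, 1.4466) x2=(1.8737, -0.5058) x3=(0.3409, -0.8202)
step 13: x0=(0.2502, 0.9981) x1=(-0.4976, 1.4406) x2=(1.8947, -0.4787) x3=(0.2998, -0.7899)
step 14: x0=(0.1889, 1.1114) x1=(-0.5031, 1.4306) x2=(1.9174, -0.4517) x3=(0.2578, -0.7600)
step 15: x0=(0.1192, 1.2302) x1=(-0.5012, 1.4165) x2=(1.9417, -0.4246) x3=(0.2151, -0.7305)
step 16: x0=(0.0378, 1.3542) x1=(-0.4886, 1.3982) x2=(1.9673, -0.3974) x3=(0.1716, -0.7012)
step 17: x0=(-0.0618, 1.4812) x1=(-0.4598, 1.3776) x2=(1.9943, -0.3702) x3=(0.1275, -0.6721)
step 18: x0=(-0.1898, 1.6025) x1=(-0.4054, 1.3622) x2=(2.0223, -0.3429) x3=(0.0828, -0.6431)
step 19: x0=(-0.3496, 1.6901) x1=(-0.3224, 1.3767) x2=(2.0514, -0.3155) x3=(0.0376, -0.6141)
step 20: x0=(-0.5057, 1.7299) x1=(-0.2426, 1.4338) x2=(2.0813, -0.2880) x3=(-0.0082, -0.5850)
step 21: x0=(-0.6417, 1.7475) x1=(-0.1807, 1.5102) x2=(2.1120, -0.2603) x3=(-0.0544, -0.5559)
step 22: x0=(-0.7621, 1.7579) x1=(-0.1328, 1.5928) x2=(2.1434, -0.2323) x3=(-0.1009, -0.5267)
step 23: x0=(-0.8719, 1.7664) x1=(-0.0944, 1.6767) x2=(2.1755, -0.2042) x3=(-0.1477, -0.4974)
step 24: x0=(-0.9743, 1.7750) x1=(-0.0628, 1.7602) x2=(2.2082, -0.1758) x3=(-0.1947, -0.4681)
step 25: x0=(-1.0715, 1.7845) x1=(-0.0360, 1.8425) x2=(2.2415, -0.1473) x3=(-0.2420, -0.4388)
step 26: x0=(-1.1647, 1.7953) x1=(-0.0131, 1.9235) x2=(2.2753, -0.1185) x3=(-0.2894, -0.4095)
step 27: x0=(-1.2549, 1.8074) x1=(0.0069, 2.0030) x2=(2.3096, -0.0895) x3=(-0.3369, -0.3802)
step 28: x0=(-1.3427, 1.8209) x1=(0.0245, 2.0811) x2=(2.3444, -0.0602) x3=(-0.3845, -0.3509)
step 29: x0=(-1.4286, 1.8359) x1=(0.0401, 2.1578) x2=(2.3796, -0.0308) x3=(-0.4321, -0.3216)
step 30: x0=(-1.5131, 1.8521) x1=(0.0539, 2.2331) x2=(2.4152, -0.0011) x3=(-0.4798, -0.2924)
step 31: x0=(-1.5963, 1.8697) x1=(0.0663, 2.3070) x2=(2.4512, 0.0288) x3=(-0.5276, -0.2632)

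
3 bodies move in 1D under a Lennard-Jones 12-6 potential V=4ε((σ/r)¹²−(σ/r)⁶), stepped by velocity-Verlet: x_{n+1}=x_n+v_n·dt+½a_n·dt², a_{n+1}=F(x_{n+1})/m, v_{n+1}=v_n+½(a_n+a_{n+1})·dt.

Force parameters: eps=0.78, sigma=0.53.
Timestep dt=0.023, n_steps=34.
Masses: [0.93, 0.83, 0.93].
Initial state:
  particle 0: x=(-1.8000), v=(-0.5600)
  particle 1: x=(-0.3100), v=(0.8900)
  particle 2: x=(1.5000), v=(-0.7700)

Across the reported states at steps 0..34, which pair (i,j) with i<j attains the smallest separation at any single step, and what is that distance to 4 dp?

step 0: x0=(-1.8000) x1=(-0.3100) x2=(1.5000)
step 1: x0=(-1.8129) x1=(-0.2895) x2=(1.4823)
step 2: x0=(-1.8257) x1=(-0.2691) x2=(1.4646)
step 3: x0=(-1.8386) x1=(-0.2486) x2=(1.4469)
step 4: x0=(-1.8514) x1=(-0.2282) x2=(1.4291)
step 5: x0=(-1.8643) x1=(-0.2077) x2=(1.4114)
step 6: x0=(-1.8771) x1=(-0.1873) x2=(1.3936)
step 7: x0=(-1.8899) x1=(-0.1668) x2=(1.3759)
step 8: x0=(-1.9027) x1=(-0.1464) x2=(1.3581)
step 9: x0=(-1.9155) x1=(-0.1259) x2=(1.3404)
step 10: x0=(-1.9283) x1=(-0.1054) x2=(1.3226)
step 11: x0=(-1.9411) x1=(-0.0850) x2=(1.3047)
step 12: x0=(-1.9539) x1=(-0.0644) x2=(1.2869)
step 13: x0=(-1.9667) x1=(-0.0439) x2=(1.2690)
step 14: x0=(-1.9795) x1=(-0.0233) x2=(1.2512)
step 15: x0=(-1.9923) x1=(-0.0027) x2=(1.2332)
step 16: x0=(-2.0051) x1=(0.0180) x2=(1.2152)
step 17: x0=(-2.0179) x1=(0.0388) x2=(1.1972)
step 18: x0=(-2.0307) x1=(0.0596) x2=(1.1790)
step 19: x0=(-2.0435) x1=(0.0806) x2=(1.1608)
step 20: x0=(-2.0562) x1=(0.1017) x2=(1.1424)
step 21: x0=(-2.0690) x1=(0.1230) x2=(1.1238)
step 22: x0=(-2.0818) x1=(0.1446) x2=(1.1050)
step 23: x0=(-2.0946) x1=(0.1665) x2=(1.0860)
step 24: x0=(-2.1074) x1=(0.1888) x2=(1.0665)
step 25: x0=(-2.1201) x1=(0.2117) x2=(1.0465)
step 26: x0=(-2.1329) x1=(0.2354) x2=(1.0258)
step 27: x0=(-2.1457) x1=(0.2603) x2=(1.0040)
step 28: x0=(-2.1585) x1=(0.2867) x2=(0.9809)
step 29: x0=(-2.1712) x1=(0.3152) x2=(0.9560)
step 30: x0=(-2.1840) x1=(0.3458) x2=(0.9291)
step 31: x0=(-2.1968) x1=(0.3749) x2=(0.9035)
step 32: x0=(-2.2096) x1=(0.3805) x2=(0.8991)
step 33: x0=(-2.2223) x1=(0.3525) x2=(0.9245)
step 34: x0=(-2.2351) x1=(0.3210) x2=(0.9530)

pair (1,2), distance 0.5186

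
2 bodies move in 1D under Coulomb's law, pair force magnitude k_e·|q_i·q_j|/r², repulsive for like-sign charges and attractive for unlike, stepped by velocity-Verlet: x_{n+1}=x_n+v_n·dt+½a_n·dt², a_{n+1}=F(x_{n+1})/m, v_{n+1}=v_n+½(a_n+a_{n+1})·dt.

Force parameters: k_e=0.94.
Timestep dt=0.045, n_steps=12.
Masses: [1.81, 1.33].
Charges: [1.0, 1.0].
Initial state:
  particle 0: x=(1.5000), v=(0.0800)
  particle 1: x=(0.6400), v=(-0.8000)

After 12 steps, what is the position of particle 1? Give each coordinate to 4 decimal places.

step 0: x0=(1.5000) x1=(0.6400)
step 1: x0=(1.5043) x1=(0.6030)
step 2: x0=(1.5099) x1=(0.5643)
step 3: x0=(1.5167) x1=(0.5240)
step 4: x0=(1.5245) x1=(0.4822)
step 5: x0=(1.5334) x1=(0.4391)
step 6: x0=(1.5431) x1=(0.3948)
step 7: x0=(1.5536) x1=(0.3494)
step 8: x0=(1.5648) x1=(0.3030)
step 9: x0=(1.5766) x1=(0.2558)
step 10: x0=(1.5891) x1=(0.2077)
step 11: x0=(1.6022) x1=(0.1589)
step 12: x0=(1.6157) x1=(0.1093)

(0.1093)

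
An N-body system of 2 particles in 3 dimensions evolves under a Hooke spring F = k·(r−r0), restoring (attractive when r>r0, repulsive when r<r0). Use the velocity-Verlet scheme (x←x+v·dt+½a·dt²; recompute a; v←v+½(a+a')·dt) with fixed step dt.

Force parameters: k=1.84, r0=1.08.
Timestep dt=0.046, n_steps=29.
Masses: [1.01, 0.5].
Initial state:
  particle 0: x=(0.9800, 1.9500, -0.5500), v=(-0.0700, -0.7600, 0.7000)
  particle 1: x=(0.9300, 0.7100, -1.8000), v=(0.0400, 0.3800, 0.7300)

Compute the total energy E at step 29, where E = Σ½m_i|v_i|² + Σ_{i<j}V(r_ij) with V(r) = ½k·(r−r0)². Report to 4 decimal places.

1.1376

step 0: x0=(0.9800, 1.9500, -0.5500) x1=(0.9300, 0.7100, -1.8000)
step 1: x0=(0.9767, 1.9141, -0.5187) x1=(0.9319, 0.7293, -1.7645)
step 2: x0=(0.9734, 1.8765, -0.4893) x1=(0.9340, 0.7521, -1.7255)
step 3: x0=(0.9700, 1.8374, -0.4615) x1=(0.9361, 0.7780, -1.6830)
step 4: x0=(0.9666, 1.7969, -0.4352) x1=(0.9384, 0.8066, -1.6373)
step 5: x0=(0.9632, 1.7553, -0.4104) x1=(0.9407, 0.8376, -1.5888)
step 6: x0=(0.9597, 1.7127, -0.3869) x1=(0.9430, 0.8706, -1.5378)
step 7: x0=(0.9562, 1.6693, -0.3644) x1=(0.9454, 0.9051, -1.4846)
step 8: x0=(0.9527, 1.6252, -0.3428) x1=(0.9478, 0.9409, -1.4296)
step 9: x0=(0.9492, 1.5808, -0.3219) x1=(0.9502, 0.9775, -1.3732)
step 10: x0=(0.9457, 1.5361, -0.3014) x1=(0.9526, 1.0146, -1.3160)
step 11: x0=(0.9422, 1.4913, -0.2811) x1=(0.9551, 1.0520, -1.2583)
step 12: x0=(0.9387, 1.4466, -0.2608) x1=(0.9575, 1.0893, -1.2007)
step 13: x0=(0.9352, 1.4019, -0.2402) x1=(0.9599, 1.1264, -1.1436)
step 14: x0=(0.9317, 1.3573, -0.2191) x1=(0.9623, 1.1632, -1.0876)
step 15: x0=(0.9281, 1.3130, -0.1974) x1=(0.9648, 1.1997, -1.0330)
step 16: x0=(0.9245, 1.2687, -0.1747) x1=(0.9674, 1.2359, -0.9802)
step 17: x0=(0.9209, 1.2245, -0.1509) x1=(0.9701, 1.2721, -0.9295)
step 18: x0=(0.9172, 1.1803, -0.1261) x1=(0.9729, 1.3084, -0.8811)
step 19: x0=(0.9134, 1.1358, -0.1000) x1=(0.9759, 1.3451, -0.8352)
step 20: x0=(0.9095, 1.0910, -0.0728) x1=(0.9792, 1.3824, -0.7915)
step 21: x0=(0.9055, 1.0458, -0.0445) x1=(0.9826, 1.4207, -0.7501)
step 22: x0=(0.9014, 1.0000, -0.0152) x1=(0.9862, 1.4599, -0.7105)
step 23: x0=(0.8972, 0.9538, 0.0148) x1=(0.9900, 1.5002, -0.6725)
step 24: x0=(0.8929, 0.9071, 0.0454) x1=(0.9940, 1.5414, -0.6357)
step 25: x0=(0.8885, 0.8600, 0.0764) x1=(0.9981, 1.5834, -0.5997)
step 26: x0=(0.8842, 0.8126, 0.1076) x1=(1.0023, 1.6259, -0.5641)
step 27: x0=(0.8798, 0.7652, 0.1389) x1=(1.0065, 1.6684, -0.5287)
step 28: x0=(0.8754, 0.7180, 0.1700) x1=(1.0106, 1.7107, -0.4930)
step 29: x0=(0.8711, 0.6712, 0.2009) x1=(1.0147, 1.7522, -0.4567)
step 0 velocities: v0=(-0.0700, -0.7600, 0.7000) v1=(0.0400, 0.3800, 0.7300)
step 0: KE=0.7113, PE=0.4272, E=1.1385
step 29 velocities: v0=(-0.0928, -1.0114, 0.6674) v1=(0.0860, 0.8879, 0.7958)
step 29: KE=1.1032, PE=0.0344, E=1.1376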